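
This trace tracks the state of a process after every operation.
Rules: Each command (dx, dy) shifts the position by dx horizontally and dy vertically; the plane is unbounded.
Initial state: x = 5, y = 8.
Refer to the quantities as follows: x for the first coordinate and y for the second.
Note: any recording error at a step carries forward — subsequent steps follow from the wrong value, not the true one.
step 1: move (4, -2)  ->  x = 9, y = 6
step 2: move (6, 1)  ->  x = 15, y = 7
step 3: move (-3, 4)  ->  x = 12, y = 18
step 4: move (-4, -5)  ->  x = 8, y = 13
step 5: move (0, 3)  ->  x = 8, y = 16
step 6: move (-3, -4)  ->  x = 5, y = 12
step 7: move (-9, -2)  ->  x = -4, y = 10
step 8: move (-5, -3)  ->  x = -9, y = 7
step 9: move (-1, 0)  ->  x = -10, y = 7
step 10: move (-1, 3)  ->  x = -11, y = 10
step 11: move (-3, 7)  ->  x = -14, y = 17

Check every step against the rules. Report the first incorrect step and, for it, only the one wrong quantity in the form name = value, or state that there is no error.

step 3, y = 11

Step 1: x = 5 + (4) = 9, y = 8 + (-2) = 6 — in agreement.
Step 2: x = 9 + (6) = 15, y = 6 + (1) = 7 — no discrepancy.
Step 3: x = 15 + (-3) = 12, y = 7 + (4) = 11 — the trace disagrees here.
The earliest wrong entry is at step 3: it should read y = 11.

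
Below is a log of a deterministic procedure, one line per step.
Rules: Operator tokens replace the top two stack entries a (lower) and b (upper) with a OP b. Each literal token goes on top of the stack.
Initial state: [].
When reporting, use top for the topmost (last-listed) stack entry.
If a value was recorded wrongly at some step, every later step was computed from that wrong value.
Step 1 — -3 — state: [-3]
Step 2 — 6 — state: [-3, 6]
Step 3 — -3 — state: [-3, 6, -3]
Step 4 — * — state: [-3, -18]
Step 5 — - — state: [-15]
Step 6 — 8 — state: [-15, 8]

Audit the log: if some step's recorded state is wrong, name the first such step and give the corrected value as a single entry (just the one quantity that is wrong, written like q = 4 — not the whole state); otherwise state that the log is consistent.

step 5, top = 15

Recomputing the run from the initial state:
step 1: [-3]
step 2: [-3, 6]
step 3: [-3, 6, -3]
step 4: [-3, -18]
step 5: [15]
step 6: [15, 8]
The first disagreement with the log is at step 5, where the value should be top = 15.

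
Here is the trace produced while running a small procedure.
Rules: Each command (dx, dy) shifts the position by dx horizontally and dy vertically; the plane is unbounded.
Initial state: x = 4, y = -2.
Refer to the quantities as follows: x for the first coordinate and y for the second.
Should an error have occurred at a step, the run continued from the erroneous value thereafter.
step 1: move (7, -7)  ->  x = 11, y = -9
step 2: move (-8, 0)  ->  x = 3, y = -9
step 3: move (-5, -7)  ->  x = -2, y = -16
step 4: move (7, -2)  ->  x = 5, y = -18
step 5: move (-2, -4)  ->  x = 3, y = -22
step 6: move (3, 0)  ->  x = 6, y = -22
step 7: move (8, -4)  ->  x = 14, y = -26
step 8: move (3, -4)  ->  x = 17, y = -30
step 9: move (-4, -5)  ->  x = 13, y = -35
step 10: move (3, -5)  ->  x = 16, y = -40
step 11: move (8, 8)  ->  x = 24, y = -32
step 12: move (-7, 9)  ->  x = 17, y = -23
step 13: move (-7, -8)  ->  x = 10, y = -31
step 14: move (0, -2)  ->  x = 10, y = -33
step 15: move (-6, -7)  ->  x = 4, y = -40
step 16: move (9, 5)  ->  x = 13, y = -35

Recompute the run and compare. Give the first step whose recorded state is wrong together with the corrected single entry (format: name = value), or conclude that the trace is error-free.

Step 1: x = 4 + (7) = 11, y = -2 + (-7) = -9 — exactly as logged.
Step 2: x = 11 + (-8) = 3, y = -9 + (0) = -9 — in agreement.
Step 3: x = 3 + (-5) = -2, y = -9 + (-7) = -16 — confirmed correct.
Step 4: x = -2 + (7) = 5, y = -16 + (-2) = -18 — confirmed correct.
Step 5: x = 5 + (-2) = 3, y = -18 + (-4) = -22 — checks out.
Step 6: x = 3 + (3) = 6, y = -22 + (0) = -22 — no discrepancy.
Step 7: x = 6 + (8) = 14, y = -22 + (-4) = -26 — consistent with the trace.
Step 8: x = 14 + (3) = 17, y = -26 + (-4) = -30 — checks out.
Step 9: x = 17 + (-4) = 13, y = -30 + (-5) = -35 — same as recorded.
Step 10: x = 13 + (3) = 16, y = -35 + (-5) = -40 — exactly as logged.
Step 11: x = 16 + (8) = 24, y = -40 + (8) = -32 — same as recorded.
Step 12: x = 24 + (-7) = 17, y = -32 + (9) = -23 — agrees with the trace.
Step 13: x = 17 + (-7) = 10, y = -23 + (-8) = -31 — same as recorded.
Step 14: x = 10 + (0) = 10, y = -31 + (-2) = -33 — confirmed correct.
Step 15: x = 10 + (-6) = 4, y = -33 + (-7) = -40 — verified.
Step 16: x = 4 + (9) = 13, y = -40 + (5) = -35 — confirmed correct.
All steps check out; nothing to correct.

no error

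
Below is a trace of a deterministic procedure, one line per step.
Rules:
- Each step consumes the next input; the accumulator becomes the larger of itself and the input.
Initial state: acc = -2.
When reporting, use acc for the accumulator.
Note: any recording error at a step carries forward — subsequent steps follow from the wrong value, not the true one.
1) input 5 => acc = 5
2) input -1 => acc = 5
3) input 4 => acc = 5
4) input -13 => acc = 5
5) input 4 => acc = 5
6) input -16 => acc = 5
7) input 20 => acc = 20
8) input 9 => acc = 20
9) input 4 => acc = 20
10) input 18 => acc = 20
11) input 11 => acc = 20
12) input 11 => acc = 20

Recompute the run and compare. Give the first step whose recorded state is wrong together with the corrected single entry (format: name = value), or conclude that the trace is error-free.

Recomputing the run from the initial state:
step 1: acc = 5
step 2: acc = 5
step 3: acc = 5
step 4: acc = 5
step 5: acc = 5
step 6: acc = 5
step 7: acc = 20
step 8: acc = 20
step 9: acc = 20
step 10: acc = 20
step 11: acc = 20
step 12: acc = 20
This matches the trace at every step.

no error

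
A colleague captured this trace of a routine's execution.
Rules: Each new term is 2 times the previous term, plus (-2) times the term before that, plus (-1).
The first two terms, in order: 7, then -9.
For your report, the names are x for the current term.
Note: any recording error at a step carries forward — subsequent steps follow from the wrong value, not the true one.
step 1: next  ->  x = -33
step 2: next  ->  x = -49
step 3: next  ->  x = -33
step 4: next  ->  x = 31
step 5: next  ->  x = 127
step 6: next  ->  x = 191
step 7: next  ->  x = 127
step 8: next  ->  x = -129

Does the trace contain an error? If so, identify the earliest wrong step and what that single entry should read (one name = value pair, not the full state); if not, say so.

no error

Step 1: x = 2*(-9) + (-2)*(7) + (-1) = -33 — in agreement.
Step 2: x = 2*(-33) + (-2)*(-9) + (-1) = -49 — matches.
Step 3: x = 2*(-49) + (-2)*(-33) + (-1) = -33 — consistent with the trace.
Step 4: x = 2*(-33) + (-2)*(-49) + (-1) = 31 — confirmed correct.
Step 5: x = 2*(31) + (-2)*(-33) + (-1) = 127 — confirmed correct.
Step 6: x = 2*(127) + (-2)*(31) + (-1) = 191 — exactly as logged.
Step 7: x = 2*(191) + (-2)*(127) + (-1) = 127 — checks out.
Step 8: x = 2*(127) + (-2)*(191) + (-1) = -129 — agrees with the trace.
The whole run recomputes cleanly — no discrepancies.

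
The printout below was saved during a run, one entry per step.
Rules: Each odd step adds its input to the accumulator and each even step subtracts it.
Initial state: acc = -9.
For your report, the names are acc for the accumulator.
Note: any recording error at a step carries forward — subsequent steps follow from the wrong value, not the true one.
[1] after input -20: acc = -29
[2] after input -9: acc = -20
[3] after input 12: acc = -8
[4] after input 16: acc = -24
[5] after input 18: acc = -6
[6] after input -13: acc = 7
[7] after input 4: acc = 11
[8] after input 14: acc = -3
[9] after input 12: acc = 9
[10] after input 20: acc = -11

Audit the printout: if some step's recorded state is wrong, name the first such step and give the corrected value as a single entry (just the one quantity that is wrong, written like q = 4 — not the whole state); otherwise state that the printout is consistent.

no error

Recomputing the run from the initial state:
step 1: acc = -29
step 2: acc = -20
step 3: acc = -8
step 4: acc = -24
step 5: acc = -6
step 6: acc = 7
step 7: acc = 11
step 8: acc = -3
step 9: acc = 9
step 10: acc = -11
This matches the printout at every step.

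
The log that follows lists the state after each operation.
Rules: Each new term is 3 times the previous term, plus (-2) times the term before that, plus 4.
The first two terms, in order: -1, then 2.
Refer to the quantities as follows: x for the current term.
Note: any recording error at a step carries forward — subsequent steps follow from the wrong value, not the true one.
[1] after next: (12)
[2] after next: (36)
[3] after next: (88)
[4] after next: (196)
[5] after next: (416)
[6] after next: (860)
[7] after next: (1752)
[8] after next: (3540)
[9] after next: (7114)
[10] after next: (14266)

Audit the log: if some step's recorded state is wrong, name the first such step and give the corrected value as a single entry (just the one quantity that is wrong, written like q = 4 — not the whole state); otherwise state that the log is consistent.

step 9, x = 7120

step 1: x = 3*(2) + (-2)*(-1) + (4) = 12 -> verified
step 2: x = 3*(12) + (-2)*(2) + (4) = 36 -> confirmed correct
step 3: x = 3*(36) + (-2)*(12) + (4) = 88 -> exactly as logged
step 4: x = 3*(88) + (-2)*(36) + (4) = 196 -> exactly as logged
step 5: x = 3*(196) + (-2)*(88) + (4) = 416 -> agrees with the log
step 6: x = 3*(416) + (-2)*(196) + (4) = 860 -> checks out
step 7: x = 3*(860) + (-2)*(416) + (4) = 1752 -> same as recorded
step 8: x = 3*(1752) + (-2)*(860) + (4) = 3540 -> exactly as logged
step 9: x = 3*(3540) + (-2)*(1752) + (4) = 7120 -> the log has a different value
That makes step 9 the first incorrect line — x = 7120 is what it should show.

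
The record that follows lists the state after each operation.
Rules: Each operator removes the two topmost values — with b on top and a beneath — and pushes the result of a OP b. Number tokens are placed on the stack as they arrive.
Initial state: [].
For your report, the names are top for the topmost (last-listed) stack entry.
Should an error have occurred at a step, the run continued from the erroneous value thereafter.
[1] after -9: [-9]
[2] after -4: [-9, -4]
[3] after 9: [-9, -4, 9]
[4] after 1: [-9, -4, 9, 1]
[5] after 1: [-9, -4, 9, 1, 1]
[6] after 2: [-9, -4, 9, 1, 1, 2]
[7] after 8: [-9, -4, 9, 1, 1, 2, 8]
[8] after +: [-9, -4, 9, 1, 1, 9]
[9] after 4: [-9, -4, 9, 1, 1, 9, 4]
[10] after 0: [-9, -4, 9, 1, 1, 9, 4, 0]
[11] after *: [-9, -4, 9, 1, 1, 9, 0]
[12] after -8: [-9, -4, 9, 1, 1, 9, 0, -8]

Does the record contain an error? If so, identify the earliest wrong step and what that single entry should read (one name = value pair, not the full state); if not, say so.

Step 1: push -9: top = -9 — consistent with the record.
Step 2: push -4: top = -4 — matches.
Step 3: push 9: top = 9 — in agreement.
Step 4: push 1: top = 1 — consistent with the record.
Step 5: push 1: top = 1 — verified.
Step 6: push 2: top = 2 — matches.
Step 7: push 8: top = 8 — confirmed correct.
Step 8: 2 + 8 = 10 — a discrepancy with the record.
So the first discrepancy is step 8, where the right value is top = 10.

step 8, top = 10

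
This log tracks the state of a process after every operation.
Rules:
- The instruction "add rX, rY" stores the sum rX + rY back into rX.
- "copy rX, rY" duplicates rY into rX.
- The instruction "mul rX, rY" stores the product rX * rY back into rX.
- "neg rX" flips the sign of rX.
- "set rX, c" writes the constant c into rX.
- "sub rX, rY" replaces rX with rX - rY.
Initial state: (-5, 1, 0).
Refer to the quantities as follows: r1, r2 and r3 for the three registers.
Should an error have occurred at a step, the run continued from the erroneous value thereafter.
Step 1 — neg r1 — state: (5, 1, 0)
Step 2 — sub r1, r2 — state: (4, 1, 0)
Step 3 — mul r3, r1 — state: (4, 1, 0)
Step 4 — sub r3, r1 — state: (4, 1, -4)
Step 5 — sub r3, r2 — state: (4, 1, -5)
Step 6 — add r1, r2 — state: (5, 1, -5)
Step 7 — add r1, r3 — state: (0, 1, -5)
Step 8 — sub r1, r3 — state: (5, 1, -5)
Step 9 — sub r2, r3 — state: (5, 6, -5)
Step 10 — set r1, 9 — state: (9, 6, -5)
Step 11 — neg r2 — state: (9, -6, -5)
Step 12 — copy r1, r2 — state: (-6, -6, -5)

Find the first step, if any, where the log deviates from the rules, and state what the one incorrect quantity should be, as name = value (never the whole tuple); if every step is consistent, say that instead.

no error

step 1: r1 = -(-5) = 5 -> in agreement
step 2: r1 = 5 - 1 = 4 -> in agreement
step 3: r3 = 0 * 4 = 0 -> no discrepancy
step 4: r3 = 0 - 4 = -4 -> matches
step 5: r3 = -4 - 1 = -5 -> checks out
step 6: r1 = 4 + 1 = 5 -> exactly as logged
step 7: r1 = 5 + -5 = 0 -> confirmed correct
step 8: r1 = 0 - -5 = 5 -> no discrepancy
step 9: r2 = 1 - -5 = 6 -> confirmed correct
step 10: r1 = 9 -> exactly as logged
step 11: r2 = -(6) = -6 -> confirmed correct
step 12: r1 = -6 -> verified
The whole run recomputes cleanly — no discrepancies.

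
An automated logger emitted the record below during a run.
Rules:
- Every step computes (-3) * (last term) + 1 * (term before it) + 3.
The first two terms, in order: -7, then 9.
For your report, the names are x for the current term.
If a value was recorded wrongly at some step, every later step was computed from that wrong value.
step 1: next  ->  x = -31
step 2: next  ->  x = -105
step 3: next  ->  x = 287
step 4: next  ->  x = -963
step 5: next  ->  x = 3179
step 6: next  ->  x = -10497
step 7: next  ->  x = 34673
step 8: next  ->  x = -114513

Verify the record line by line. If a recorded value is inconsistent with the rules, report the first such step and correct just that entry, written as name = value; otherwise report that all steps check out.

step 2, x = 105

Recomputing the run from the initial state:
step 1: x = -31
step 2: x = 105
step 3: x = -343
step 4: x = 1137
step 5: x = -3751
step 6: x = 12393
step 7: x = -40927
step 8: x = 135177
The first disagreement with the record is at step 2, where the value should be x = 105.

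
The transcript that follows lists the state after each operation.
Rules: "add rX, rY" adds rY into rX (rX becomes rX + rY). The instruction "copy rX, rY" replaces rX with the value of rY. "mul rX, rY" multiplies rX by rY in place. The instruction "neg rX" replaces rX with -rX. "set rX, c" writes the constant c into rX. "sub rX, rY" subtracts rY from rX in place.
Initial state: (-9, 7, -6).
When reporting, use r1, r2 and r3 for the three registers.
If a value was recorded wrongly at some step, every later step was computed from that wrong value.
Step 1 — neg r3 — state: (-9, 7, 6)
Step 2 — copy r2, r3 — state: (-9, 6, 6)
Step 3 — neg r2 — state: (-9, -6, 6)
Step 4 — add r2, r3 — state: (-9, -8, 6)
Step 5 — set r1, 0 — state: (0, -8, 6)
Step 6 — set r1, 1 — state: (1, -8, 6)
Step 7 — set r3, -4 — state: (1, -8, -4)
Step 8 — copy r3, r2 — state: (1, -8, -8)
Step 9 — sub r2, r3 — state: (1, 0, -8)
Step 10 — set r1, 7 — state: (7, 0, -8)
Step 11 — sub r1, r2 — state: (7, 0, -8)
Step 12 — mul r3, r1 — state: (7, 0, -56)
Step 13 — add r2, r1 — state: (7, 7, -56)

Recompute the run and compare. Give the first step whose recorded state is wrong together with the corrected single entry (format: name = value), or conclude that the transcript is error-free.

step 4, r2 = 0

1. r3 = -(-6) = 6 (in agreement)
2. r2 = 6 (consistent with the transcript)
3. r2 = -(6) = -6 (consistent with the transcript)
4. r2 = -6 + 6 = 0 (the entry is off here)
First deviation found at step 4; the corrected entry is r2 = 0.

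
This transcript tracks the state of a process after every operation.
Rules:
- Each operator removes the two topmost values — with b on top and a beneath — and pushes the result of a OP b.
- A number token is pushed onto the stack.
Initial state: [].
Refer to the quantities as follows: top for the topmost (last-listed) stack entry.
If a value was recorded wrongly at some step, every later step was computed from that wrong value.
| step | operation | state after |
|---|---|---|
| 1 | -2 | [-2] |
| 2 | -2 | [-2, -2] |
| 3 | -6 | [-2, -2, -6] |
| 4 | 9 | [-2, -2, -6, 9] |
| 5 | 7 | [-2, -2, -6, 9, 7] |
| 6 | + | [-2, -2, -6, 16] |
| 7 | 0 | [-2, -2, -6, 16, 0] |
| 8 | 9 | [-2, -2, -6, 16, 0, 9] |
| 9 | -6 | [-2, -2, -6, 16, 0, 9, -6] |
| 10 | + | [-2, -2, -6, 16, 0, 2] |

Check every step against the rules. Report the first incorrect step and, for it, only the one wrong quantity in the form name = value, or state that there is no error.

step 10, top = 3

Recomputing the run from the initial state:
step 1: [-2]
step 2: [-2, -2]
step 3: [-2, -2, -6]
step 4: [-2, -2, -6, 9]
step 5: [-2, -2, -6, 9, 7]
step 6: [-2, -2, -6, 16]
step 7: [-2, -2, -6, 16, 0]
step 8: [-2, -2, -6, 16, 0, 9]
step 9: [-2, -2, -6, 16, 0, 9, -6]
step 10: [-2, -2, -6, 16, 0, 3]
The first disagreement with the transcript is at step 10, where the value should be top = 3.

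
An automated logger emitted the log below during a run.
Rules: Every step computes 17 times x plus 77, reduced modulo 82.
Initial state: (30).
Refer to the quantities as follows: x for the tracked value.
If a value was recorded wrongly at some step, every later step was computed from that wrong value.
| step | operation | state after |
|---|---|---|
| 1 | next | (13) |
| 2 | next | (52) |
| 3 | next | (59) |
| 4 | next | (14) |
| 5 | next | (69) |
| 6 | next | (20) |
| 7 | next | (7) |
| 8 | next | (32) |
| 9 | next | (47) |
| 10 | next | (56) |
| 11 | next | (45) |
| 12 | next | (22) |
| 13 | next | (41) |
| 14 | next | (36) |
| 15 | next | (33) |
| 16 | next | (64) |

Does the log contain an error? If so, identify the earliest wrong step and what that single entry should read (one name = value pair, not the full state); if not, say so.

no error

step 1: x = (17*30 + 77) mod 82 = 13 -> agrees with the log
step 2: x = (17*13 + 77) mod 82 = 52 -> exactly as logged
step 3: x = (17*52 + 77) mod 82 = 59 -> agrees with the log
step 4: x = (17*59 + 77) mod 82 = 14 -> exactly as logged
step 5: x = (17*14 + 77) mod 82 = 69 -> same as recorded
step 6: x = (17*69 + 77) mod 82 = 20 -> checks out
step 7: x = (17*20 + 77) mod 82 = 7 -> confirmed correct
step 8: x = (17*7 + 77) mod 82 = 32 -> same as recorded
step 9: x = (17*32 + 77) mod 82 = 47 -> in agreement
step 10: x = (17*47 + 77) mod 82 = 56 -> in agreement
step 11: x = (17*56 + 77) mod 82 = 45 -> no discrepancy
step 12: x = (17*45 + 77) mod 82 = 22 -> consistent with the log
step 13: x = (17*22 + 77) mod 82 = 41 -> matches
step 14: x = (17*41 + 77) mod 82 = 36 -> matches
step 15: x = (17*36 + 77) mod 82 = 33 -> exactly as logged
step 16: x = (17*33 + 77) mod 82 = 64 -> confirmed correct
The recomputation confirms every line.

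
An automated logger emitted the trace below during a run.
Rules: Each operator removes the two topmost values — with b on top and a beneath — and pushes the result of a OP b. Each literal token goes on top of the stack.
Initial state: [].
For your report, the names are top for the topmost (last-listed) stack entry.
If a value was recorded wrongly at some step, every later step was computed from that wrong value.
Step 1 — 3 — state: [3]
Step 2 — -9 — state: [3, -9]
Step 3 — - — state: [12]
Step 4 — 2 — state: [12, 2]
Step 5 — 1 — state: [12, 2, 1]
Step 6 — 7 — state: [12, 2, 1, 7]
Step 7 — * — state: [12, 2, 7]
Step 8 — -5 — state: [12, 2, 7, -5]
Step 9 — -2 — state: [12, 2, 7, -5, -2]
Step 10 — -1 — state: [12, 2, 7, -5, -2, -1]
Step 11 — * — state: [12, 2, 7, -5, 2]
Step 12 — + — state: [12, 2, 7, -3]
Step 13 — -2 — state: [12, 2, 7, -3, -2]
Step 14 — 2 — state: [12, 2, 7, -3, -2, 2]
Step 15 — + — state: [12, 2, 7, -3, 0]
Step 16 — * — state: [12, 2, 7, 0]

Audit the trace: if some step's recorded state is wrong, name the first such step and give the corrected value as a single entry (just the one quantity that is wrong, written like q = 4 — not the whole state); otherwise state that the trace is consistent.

no error

Recomputing the run from the initial state:
step 1: [3]
step 2: [3, -9]
step 3: [12]
step 4: [12, 2]
step 5: [12, 2, 1]
step 6: [12, 2, 1, 7]
step 7: [12, 2, 7]
step 8: [12, 2, 7, -5]
step 9: [12, 2, 7, -5, -2]
step 10: [12, 2, 7, -5, -2, -1]
step 11: [12, 2, 7, -5, 2]
step 12: [12, 2, 7, -3]
step 13: [12, 2, 7, -3, -2]
step 14: [12, 2, 7, -3, -2, 2]
step 15: [12, 2, 7, -3, 0]
step 16: [12, 2, 7, 0]
This matches the trace at every step.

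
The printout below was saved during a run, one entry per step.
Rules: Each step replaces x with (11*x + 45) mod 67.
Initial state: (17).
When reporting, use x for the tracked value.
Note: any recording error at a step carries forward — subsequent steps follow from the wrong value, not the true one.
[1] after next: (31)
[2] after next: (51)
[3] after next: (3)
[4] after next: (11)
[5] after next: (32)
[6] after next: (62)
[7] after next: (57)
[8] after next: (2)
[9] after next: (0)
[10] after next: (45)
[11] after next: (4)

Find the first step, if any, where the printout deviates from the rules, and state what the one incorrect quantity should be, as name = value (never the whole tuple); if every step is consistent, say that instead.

step 1: x = (11*17 + 45) mod 67 = 31 -> verified
step 2: x = (11*31 + 45) mod 67 = 51 -> exactly as logged
step 3: x = (11*51 + 45) mod 67 = 3 -> consistent with the printout
step 4: x = (11*3 + 45) mod 67 = 11 -> matches
step 5: x = (11*11 + 45) mod 67 = 32 -> checks out
step 6: x = (11*32 + 45) mod 67 = 62 -> confirmed correct
step 7: x = (11*62 + 45) mod 67 = 57 -> consistent with the printout
step 8: x = (11*57 + 45) mod 67 = 2 -> checks out
step 9: x = (11*2 + 45) mod 67 = 0 -> confirmed correct
step 10: x = (11*0 + 45) mod 67 = 45 -> consistent with the printout
step 11: x = (11*45 + 45) mod 67 = 4 -> consistent with the printout
Each recorded entry agrees with the recomputation.

no error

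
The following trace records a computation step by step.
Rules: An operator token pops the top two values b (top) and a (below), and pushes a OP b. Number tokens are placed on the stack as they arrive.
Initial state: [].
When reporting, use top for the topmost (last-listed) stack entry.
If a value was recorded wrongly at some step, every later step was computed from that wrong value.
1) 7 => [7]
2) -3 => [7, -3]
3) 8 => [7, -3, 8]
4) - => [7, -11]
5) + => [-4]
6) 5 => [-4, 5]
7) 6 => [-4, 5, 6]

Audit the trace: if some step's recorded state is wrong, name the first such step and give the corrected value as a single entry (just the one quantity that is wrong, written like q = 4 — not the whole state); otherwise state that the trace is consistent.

1. push 7: top = 7 (no discrepancy)
2. push -3: top = -3 (verified)
3. push 8: top = 8 (in agreement)
4. -3 - 8 = -11 (checks out)
5. 7 + -11 = -4 (verified)
6. push 5: top = 5 (in agreement)
7. push 6: top = 6 (agrees with the trace)
All entries verified; no error found.

no error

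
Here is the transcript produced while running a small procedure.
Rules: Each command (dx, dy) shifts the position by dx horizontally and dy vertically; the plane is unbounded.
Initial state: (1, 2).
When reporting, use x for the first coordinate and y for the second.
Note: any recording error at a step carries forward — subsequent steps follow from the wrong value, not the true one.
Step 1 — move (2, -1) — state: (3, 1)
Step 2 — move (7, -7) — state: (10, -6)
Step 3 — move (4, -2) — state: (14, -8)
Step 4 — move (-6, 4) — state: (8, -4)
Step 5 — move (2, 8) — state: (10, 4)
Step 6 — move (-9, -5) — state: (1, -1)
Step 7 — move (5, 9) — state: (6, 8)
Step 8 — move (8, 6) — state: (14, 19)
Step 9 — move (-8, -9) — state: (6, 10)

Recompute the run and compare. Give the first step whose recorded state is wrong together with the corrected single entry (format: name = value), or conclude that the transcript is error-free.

step 8, y = 14

Recomputing the run from the initial state:
step 1: x = 3, y = 1
step 2: x = 10, y = -6
step 3: x = 14, y = -8
step 4: x = 8, y = -4
step 5: x = 10, y = 4
step 6: x = 1, y = -1
step 7: x = 6, y = 8
step 8: x = 14, y = 14
step 9: x = 6, y = 5
The first disagreement with the transcript is at step 8, where the value should be y = 14.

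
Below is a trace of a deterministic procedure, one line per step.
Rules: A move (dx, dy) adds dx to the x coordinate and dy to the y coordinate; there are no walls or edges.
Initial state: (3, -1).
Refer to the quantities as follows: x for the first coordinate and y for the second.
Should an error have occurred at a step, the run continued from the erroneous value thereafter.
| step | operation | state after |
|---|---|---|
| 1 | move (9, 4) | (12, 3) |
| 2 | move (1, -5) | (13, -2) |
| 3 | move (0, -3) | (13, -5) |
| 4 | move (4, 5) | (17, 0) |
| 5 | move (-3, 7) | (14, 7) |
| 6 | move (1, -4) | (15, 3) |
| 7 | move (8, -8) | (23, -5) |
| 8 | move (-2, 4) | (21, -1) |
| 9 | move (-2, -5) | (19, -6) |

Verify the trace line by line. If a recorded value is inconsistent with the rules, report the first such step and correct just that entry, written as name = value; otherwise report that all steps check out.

no error

step 1: x = 3 + (9) = 12, y = -1 + (4) = 3 -> same as recorded
step 2: x = 12 + (1) = 13, y = 3 + (-5) = -2 -> agrees with the trace
step 3: x = 13 + (0) = 13, y = -2 + (-3) = -5 -> verified
step 4: x = 13 + (4) = 17, y = -5 + (5) = 0 -> no discrepancy
step 5: x = 17 + (-3) = 14, y = 0 + (7) = 7 -> no discrepancy
step 6: x = 14 + (1) = 15, y = 7 + (-4) = 3 -> consistent with the trace
step 7: x = 15 + (8) = 23, y = 3 + (-8) = -5 -> checks out
step 8: x = 23 + (-2) = 21, y = -5 + (4) = -1 -> exactly as logged
step 9: x = 21 + (-2) = 19, y = -1 + (-5) = -6 -> same as recorded
Nothing is out of place; the run is error-free.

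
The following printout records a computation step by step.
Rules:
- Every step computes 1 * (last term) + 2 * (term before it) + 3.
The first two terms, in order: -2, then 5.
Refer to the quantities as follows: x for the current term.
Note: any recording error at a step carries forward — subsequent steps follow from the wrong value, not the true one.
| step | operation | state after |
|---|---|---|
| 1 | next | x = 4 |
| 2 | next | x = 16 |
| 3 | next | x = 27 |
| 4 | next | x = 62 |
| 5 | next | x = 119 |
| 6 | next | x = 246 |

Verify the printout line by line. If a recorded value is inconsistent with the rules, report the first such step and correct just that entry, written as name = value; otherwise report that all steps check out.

step 1: x = 1*(5) + (2)*(-2) + (3) = 4 -> checks out
step 2: x = 1*(4) + (2)*(5) + (3) = 17 -> this is not what the printout shows
So the first discrepancy is step 2, where the right value is x = 17.

step 2, x = 17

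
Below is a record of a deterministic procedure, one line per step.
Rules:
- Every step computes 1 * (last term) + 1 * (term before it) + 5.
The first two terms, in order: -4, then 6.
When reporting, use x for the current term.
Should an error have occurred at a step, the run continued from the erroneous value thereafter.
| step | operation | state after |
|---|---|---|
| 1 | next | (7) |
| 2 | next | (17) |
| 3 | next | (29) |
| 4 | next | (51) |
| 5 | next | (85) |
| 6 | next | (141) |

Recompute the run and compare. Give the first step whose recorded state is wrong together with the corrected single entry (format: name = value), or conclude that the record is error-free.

step 2, x = 18

step 1: x = 1*(6) + (1)*(-4) + (5) = 7 -> same as recorded
step 2: x = 1*(7) + (1)*(6) + (5) = 18 -> a discrepancy with the record
Step 2 is the first one off; corrected, x = 18.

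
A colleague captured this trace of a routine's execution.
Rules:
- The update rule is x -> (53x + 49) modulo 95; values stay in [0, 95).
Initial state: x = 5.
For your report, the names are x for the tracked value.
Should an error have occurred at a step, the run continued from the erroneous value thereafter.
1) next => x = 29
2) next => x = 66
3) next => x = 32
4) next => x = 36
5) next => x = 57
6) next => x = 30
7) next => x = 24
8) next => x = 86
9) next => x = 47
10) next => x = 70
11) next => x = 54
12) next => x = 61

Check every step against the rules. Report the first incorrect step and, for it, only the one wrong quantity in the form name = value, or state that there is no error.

step 4, x = 35

Recomputing the run from the initial state:
step 1: x = 29
step 2: x = 66
step 3: x = 32
step 4: x = 35
step 5: x = 4
step 6: x = 71
step 7: x = 12
step 8: x = 20
step 9: x = 64
step 10: x = 21
step 11: x = 22
step 12: x = 75
The first disagreement with the trace is at step 4, where the value should be x = 35.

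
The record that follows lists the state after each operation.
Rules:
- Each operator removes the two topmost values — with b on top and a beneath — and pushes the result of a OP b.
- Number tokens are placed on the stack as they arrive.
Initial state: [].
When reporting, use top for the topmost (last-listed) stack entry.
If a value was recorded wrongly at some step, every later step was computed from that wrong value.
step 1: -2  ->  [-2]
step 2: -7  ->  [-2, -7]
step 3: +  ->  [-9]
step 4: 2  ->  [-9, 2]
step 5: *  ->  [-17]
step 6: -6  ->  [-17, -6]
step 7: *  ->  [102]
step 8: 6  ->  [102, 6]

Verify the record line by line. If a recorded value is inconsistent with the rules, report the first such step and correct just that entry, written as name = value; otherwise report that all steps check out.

step 5, top = -18

Recomputing the run from the initial state:
step 1: [-2]
step 2: [-2, -7]
step 3: [-9]
step 4: [-9, 2]
step 5: [-18]
step 6: [-18, -6]
step 7: [108]
step 8: [108, 6]
The first disagreement with the record is at step 5, where the value should be top = -18.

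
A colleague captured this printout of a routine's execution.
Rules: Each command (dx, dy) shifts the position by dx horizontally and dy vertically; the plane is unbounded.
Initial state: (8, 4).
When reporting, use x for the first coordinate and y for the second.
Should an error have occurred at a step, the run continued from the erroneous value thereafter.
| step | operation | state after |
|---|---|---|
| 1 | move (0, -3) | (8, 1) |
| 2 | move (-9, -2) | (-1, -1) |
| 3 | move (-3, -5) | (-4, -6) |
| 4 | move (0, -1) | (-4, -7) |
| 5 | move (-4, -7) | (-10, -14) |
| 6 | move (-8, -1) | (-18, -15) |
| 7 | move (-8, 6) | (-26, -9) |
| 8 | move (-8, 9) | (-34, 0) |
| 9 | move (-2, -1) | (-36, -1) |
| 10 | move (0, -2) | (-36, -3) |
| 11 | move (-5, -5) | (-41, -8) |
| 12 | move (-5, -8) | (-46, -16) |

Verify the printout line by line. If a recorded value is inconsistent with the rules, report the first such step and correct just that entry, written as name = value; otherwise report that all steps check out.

Recomputing the run from the initial state:
step 1: x = 8, y = 1
step 2: x = -1, y = -1
step 3: x = -4, y = -6
step 4: x = -4, y = -7
step 5: x = -8, y = -14
step 6: x = -16, y = -15
step 7: x = -24, y = -9
step 8: x = -32, y = 0
step 9: x = -34, y = -1
step 10: x = -34, y = -3
step 11: x = -39, y = -8
step 12: x = -44, y = -16
The first disagreement with the printout is at step 5, where the value should be x = -8.

step 5, x = -8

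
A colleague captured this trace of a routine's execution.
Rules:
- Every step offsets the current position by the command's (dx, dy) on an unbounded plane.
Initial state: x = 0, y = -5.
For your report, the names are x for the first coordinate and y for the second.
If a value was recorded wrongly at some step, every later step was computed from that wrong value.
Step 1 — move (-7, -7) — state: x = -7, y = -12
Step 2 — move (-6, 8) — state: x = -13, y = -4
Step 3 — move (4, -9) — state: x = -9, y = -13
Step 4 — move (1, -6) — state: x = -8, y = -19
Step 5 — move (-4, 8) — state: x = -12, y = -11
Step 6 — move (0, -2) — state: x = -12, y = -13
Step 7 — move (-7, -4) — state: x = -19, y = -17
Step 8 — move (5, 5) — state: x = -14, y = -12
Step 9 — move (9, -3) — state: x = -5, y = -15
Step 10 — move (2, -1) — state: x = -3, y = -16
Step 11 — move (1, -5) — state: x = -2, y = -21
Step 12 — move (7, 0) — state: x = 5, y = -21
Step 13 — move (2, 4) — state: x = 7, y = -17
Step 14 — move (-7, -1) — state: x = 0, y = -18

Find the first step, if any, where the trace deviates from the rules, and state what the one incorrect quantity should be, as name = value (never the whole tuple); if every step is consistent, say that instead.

1. x = 0 + (-7) = -7, y = -5 + (-7) = -12 (consistent with the trace)
2. x = -7 + (-6) = -13, y = -12 + (8) = -4 (no discrepancy)
3. x = -13 + (4) = -9, y = -4 + (-9) = -13 (checks out)
4. x = -9 + (1) = -8, y = -13 + (-6) = -19 (same as recorded)
5. x = -8 + (-4) = -12, y = -19 + (8) = -11 (matches)
6. x = -12 + (0) = -12, y = -11 + (-2) = -13 (agrees with the trace)
7. x = -12 + (-7) = -19, y = -13 + (-4) = -17 (same as recorded)
8. x = -19 + (5) = -14, y = -17 + (5) = -12 (matches)
9. x = -14 + (9) = -5, y = -12 + (-3) = -15 (no discrepancy)
10. x = -5 + (2) = -3, y = -15 + (-1) = -16 (in agreement)
11. x = -3 + (1) = -2, y = -16 + (-5) = -21 (same as recorded)
12. x = -2 + (7) = 5, y = -21 + (0) = -21 (verified)
13. x = 5 + (2) = 7, y = -21 + (4) = -17 (checks out)
14. x = 7 + (-7) = 0, y = -17 + (-1) = -18 (consistent with the trace)
Every step is consistent.

no error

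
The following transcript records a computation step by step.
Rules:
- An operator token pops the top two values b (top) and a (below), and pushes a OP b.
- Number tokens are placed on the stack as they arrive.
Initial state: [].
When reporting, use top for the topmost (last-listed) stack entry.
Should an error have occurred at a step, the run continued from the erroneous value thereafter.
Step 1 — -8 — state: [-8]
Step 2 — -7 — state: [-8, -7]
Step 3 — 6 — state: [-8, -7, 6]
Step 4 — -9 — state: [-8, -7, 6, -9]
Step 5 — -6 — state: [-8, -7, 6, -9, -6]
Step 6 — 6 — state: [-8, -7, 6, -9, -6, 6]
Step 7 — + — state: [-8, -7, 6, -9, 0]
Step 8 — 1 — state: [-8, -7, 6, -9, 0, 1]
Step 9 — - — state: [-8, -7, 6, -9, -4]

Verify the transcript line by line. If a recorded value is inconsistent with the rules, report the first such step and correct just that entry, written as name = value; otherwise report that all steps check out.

step 9, top = -1

Step 1: push -8: top = -8 — same as recorded.
Step 2: push -7: top = -7 — confirmed correct.
Step 3: push 6: top = 6 — matches.
Step 4: push -9: top = -9 — verified.
Step 5: push -6: top = -6 — verified.
Step 6: push 6: top = 6 — consistent with the transcript.
Step 7: -6 + 6 = 0 — agrees with the transcript.
Step 8: push 1: top = 1 — consistent with the transcript.
Step 9: 0 - 1 = -1 — the entry is off here.
That makes step 9 the first incorrect line — top = -1 is what it should show.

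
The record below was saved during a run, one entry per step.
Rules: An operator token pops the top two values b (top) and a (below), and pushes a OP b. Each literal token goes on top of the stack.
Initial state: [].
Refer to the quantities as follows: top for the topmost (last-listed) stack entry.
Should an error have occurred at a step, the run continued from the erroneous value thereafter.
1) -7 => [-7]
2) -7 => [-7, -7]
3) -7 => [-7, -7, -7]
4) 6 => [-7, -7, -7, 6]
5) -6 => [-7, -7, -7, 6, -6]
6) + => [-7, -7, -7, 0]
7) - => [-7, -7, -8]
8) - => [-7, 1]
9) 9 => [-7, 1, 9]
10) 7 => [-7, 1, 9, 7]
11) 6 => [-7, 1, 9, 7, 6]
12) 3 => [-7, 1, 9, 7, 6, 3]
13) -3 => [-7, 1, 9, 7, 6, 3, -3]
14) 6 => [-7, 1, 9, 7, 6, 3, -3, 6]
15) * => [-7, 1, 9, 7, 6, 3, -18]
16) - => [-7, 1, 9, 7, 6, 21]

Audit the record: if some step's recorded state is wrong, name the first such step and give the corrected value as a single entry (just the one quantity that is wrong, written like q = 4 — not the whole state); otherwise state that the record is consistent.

Recomputing the run from the initial state:
step 1: [-7]
step 2: [-7, -7]
step 3: [-7, -7, -7]
step 4: [-7, -7, -7, 6]
step 5: [-7, -7, -7, 6, -6]
step 6: [-7, -7, -7, 0]
step 7: [-7, -7, -7]
step 8: [-7, 0]
step 9: [-7, 0, 9]
step 10: [-7, 0, 9, 7]
step 11: [-7, 0, 9, 7, 6]
step 12: [-7, 0, 9, 7, 6, 3]
step 13: [-7, 0, 9, 7, 6, 3, -3]
step 14: [-7, 0, 9, 7, 6, 3, -3, 6]
step 15: [-7, 0, 9, 7, 6, 3, -18]
step 16: [-7, 0, 9, 7, 6, 21]
The first disagreement with the record is at step 7, where the value should be top = -7.

step 7, top = -7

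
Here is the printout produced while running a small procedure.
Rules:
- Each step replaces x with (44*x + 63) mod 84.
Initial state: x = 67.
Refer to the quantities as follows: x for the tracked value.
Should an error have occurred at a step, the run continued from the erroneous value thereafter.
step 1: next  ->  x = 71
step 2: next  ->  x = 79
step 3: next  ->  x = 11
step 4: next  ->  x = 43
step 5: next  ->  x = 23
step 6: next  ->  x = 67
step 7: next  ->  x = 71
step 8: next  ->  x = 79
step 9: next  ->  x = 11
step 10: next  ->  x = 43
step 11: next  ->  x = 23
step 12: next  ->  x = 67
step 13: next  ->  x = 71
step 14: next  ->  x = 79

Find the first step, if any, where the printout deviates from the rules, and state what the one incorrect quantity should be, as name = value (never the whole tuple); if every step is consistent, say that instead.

Step 1: x = (44*67 + 63) mod 84 = 71 — same as recorded.
Step 2: x = (44*71 + 63) mod 84 = 79 — verified.
Step 3: x = (44*79 + 63) mod 84 = 11 — confirmed correct.
Step 4: x = (44*11 + 63) mod 84 = 43 — exactly as logged.
Step 5: x = (44*43 + 63) mod 84 = 23 — checks out.
Step 6: x = (44*23 + 63) mod 84 = 67 — in agreement.
Step 7: x = (44*67 + 63) mod 84 = 71 — no discrepancy.
Step 8: x = (44*71 + 63) mod 84 = 79 — verified.
Step 9: x = (44*79 + 63) mod 84 = 11 — no discrepancy.
Step 10: x = (44*11 + 63) mod 84 = 43 — verified.
Step 11: x = (44*43 + 63) mod 84 = 23 — checks out.
Step 12: x = (44*23 + 63) mod 84 = 67 — agrees with the printout.
Step 13: x = (44*67 + 63) mod 84 = 71 — confirmed correct.
Step 14: x = (44*71 + 63) mod 84 = 79 — no discrepancy.
The recomputation confirms every line.

no error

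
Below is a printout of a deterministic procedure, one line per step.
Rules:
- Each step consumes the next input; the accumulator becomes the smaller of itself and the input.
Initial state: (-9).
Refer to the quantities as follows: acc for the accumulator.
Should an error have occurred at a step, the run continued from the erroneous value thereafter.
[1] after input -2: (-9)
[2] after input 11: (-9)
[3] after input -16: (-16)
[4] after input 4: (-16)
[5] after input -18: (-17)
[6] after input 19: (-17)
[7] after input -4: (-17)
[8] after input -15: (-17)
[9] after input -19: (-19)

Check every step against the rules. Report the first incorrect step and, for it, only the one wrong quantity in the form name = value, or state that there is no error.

step 5, acc = -18

Step 1: acc = min(-9, -2) = -9 — verified.
Step 2: acc = min(-9, 11) = -9 — checks out.
Step 3: acc = min(-9, -16) = -16 — in agreement.
Step 4: acc = min(-16, 4) = -16 — no discrepancy.
Step 5: acc = min(-16, -18) = -18 — first mismatch against the printout.
Step 5 is the first one off; corrected, acc = -18.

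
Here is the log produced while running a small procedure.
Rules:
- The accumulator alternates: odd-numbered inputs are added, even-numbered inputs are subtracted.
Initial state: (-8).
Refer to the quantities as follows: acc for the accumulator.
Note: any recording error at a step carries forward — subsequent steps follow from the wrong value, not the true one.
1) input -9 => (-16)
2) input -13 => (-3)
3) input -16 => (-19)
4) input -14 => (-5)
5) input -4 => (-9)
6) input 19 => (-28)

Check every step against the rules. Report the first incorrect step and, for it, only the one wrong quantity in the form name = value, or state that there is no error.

step 1, acc = -17

Recomputing the run from the initial state:
step 1: acc = -17
step 2: acc = -4
step 3: acc = -20
step 4: acc = -6
step 5: acc = -10
step 6: acc = -29
The first disagreement with the log is at step 1, where the value should be acc = -17.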